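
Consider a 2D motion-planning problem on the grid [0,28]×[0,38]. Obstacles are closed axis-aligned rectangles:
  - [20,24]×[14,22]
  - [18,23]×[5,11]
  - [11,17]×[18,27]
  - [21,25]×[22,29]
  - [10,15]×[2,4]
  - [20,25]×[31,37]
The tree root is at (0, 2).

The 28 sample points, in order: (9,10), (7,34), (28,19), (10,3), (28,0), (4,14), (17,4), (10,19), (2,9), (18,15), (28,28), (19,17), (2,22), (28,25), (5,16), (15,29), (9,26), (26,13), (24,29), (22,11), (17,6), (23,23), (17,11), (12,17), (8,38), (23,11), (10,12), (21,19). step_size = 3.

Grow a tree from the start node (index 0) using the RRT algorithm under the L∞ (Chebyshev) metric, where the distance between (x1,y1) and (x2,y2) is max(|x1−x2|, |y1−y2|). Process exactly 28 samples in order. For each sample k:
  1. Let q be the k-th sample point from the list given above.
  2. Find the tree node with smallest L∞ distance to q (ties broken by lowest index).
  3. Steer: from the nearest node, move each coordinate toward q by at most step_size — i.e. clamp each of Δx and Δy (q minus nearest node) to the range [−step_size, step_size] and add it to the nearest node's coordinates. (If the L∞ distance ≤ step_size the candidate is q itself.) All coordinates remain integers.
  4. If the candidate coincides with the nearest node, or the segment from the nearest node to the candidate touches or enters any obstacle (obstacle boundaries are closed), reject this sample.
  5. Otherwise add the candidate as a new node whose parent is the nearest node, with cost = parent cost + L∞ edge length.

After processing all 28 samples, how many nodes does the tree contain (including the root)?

Node count: 22

1. q=(9,10) nearest=0 d=9 new=(3,5) → add node 1 parent=0 cost=3
2. q=(7,34) nearest=1 d=29 new=(6,8) → add node 2 parent=1 cost=6
3. q=(28,19) nearest=2 d=22 new=(9,11) → add node 3 parent=2 cost=9
4. q=(10,3) nearest=2 d=5 new=(9,5) → add node 4 parent=2 cost=9
5. q=(28,0) nearest=3 d=19 new=(12,8) → add node 5 parent=3 cost=12
6. q=(4,14) nearest=3 d=5 new=(6,14) → add node 6 parent=3 cost=12
7. q=(17,4) nearest=5 d=5 new=(15,5) → add node 7 parent=5 cost=15
8. q=(10,19) nearest=6 d=5 new=(9,17) → add node 8 parent=6 cost=15
9. q=(2,9) nearest=1 d=4 new=(2,8) → add node 9 parent=1 cost=6
10. q=(18,15) nearest=5 d=7 new=(15,11) → add node 10 parent=5 cost=15
11. q=(28,28) nearest=10 d=17 new=(18,14) → add node 11 parent=10 cost=18
12. q=(19,17) nearest=11 d=3 new=(19,17) → add node 12 parent=11 cost=21
13. q=(2,22) nearest=8 d=7 new=(6,20) → add node 13 parent=8 cost=18
14. q=(28,25) nearest=12 d=9 new=(22,20) → blocked by [20,24]×[14,22], reject
15. q=(5,16) nearest=6 d=2 new=(5,16) → add node 14 parent=6 cost=14
16. q=(15,29) nearest=13 d=9 new=(9,23) → add node 15 parent=13 cost=21
17. q=(9,26) nearest=15 d=3 new=(9,26) → add node 16 parent=15 cost=24
18. q=(26,13) nearest=12 d=7 new=(22,14) → blocked by [20,24]×[14,22], reject
19. q=(24,29) nearest=12 d=12 new=(22,20) → blocked by [20,24]×[14,22], reject
20. q=(22,11) nearest=11 d=4 new=(21,11) → blocked by [18,23]×[5,11], reject
21. q=(17,6) nearest=7 d=2 new=(17,6) → add node 17 parent=7 cost=17
22. q=(23,23) nearest=12 d=6 new=(22,20) → blocked by [20,24]×[14,22], reject
23. q=(17,11) nearest=10 d=2 new=(17,11) → add node 18 parent=10 cost=17
24. q=(12,17) nearest=8 d=3 new=(12,17) → add node 19 parent=8 cost=18
25. q=(8,38) nearest=16 d=12 new=(8,29) → add node 20 parent=16 cost=27
26. q=(23,11) nearest=11 d=5 new=(21,11) → blocked by [18,23]×[5,11], reject
27. q=(10,12) nearest=3 d=1 new=(10,12) → add node 21 parent=3 cost=10
28. q=(21,19) nearest=12 d=2 new=(21,19) → blocked by [20,24]×[14,22], reject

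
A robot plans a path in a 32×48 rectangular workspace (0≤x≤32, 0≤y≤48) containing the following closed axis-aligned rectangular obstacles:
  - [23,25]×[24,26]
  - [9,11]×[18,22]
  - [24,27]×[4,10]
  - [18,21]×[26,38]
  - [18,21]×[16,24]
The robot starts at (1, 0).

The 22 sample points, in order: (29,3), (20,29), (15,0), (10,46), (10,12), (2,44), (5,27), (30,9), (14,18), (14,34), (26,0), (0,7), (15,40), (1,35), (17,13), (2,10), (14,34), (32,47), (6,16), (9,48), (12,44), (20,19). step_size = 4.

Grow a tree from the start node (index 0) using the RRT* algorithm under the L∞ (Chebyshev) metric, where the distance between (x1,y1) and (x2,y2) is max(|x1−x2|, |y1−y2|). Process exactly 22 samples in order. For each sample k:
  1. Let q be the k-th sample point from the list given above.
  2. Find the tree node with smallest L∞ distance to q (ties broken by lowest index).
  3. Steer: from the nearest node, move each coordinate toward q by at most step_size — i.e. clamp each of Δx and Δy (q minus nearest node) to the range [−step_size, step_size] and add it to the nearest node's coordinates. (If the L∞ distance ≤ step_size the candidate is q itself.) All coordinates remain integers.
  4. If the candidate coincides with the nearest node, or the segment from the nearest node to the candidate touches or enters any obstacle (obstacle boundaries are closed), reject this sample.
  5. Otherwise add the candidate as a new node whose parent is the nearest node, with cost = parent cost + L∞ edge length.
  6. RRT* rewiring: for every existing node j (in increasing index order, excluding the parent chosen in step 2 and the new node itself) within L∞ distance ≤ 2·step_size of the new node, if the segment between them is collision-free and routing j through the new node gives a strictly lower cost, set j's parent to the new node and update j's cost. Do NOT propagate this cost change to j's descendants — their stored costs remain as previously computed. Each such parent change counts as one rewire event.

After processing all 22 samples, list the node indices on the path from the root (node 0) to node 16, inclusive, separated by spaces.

1. q=(29,3) nearest=0 d=28 new=(5,3) → add node 1 parent=0 cost=4
2. q=(20,29) nearest=1 d=26 new=(9,7) → add node 2 parent=1 cost=8
3. q=(15,0) nearest=2 d=7 new=(13,3) → add node 3 parent=2 cost=12
4. q=(10,46) nearest=2 d=39 new=(10,11) → add node 4 parent=2 cost=12
5. q=(10,12) nearest=4 d=1 new=(10,12) → add node 5 parent=4 cost=13
6. q=(2,44) nearest=5 d=32 new=(6,16) → add node 6 parent=5 cost=17
7. q=(5,27) nearest=6 d=11 new=(5,20) → add node 7 parent=6 cost=21
8. q=(30,9) nearest=3 d=17 new=(17,7) → add node 8 parent=3 cost=16
9. q=(14,18) nearest=5 d=6 new=(14,16) → add node 9 parent=5 cost=17
10. q=(14,34) nearest=7 d=14 new=(9,24) → add node 10 parent=7 cost=25
11. q=(26,0) nearest=8 d=9 new=(21,3) → add node 11 parent=8 cost=20
12. q=(0,7) nearest=1 d=5 new=(1,7) → add node 12 parent=1 cost=8
13. q=(15,40) nearest=10 d=16 new=(13,28) → add node 13 parent=10 cost=29
14. q=(1,35) nearest=10 d=11 new=(5,28) → add node 14 parent=10 cost=29
15. q=(17,13) nearest=9 d=3 new=(17,13) → add node 15 parent=9 cost=20
16. q=(2,10) nearest=12 d=3 new=(2,10) → add node 16 parent=12 cost=11
17. q=(14,34) nearest=13 d=6 new=(14,32) → add node 17 parent=13 cost=33
18. q=(32,47) nearest=17 d=18 new=(18,36) → blocked by [18,21]×[26,38], reject
19. q=(6,16) nearest=6 d=0 → coincident, reject
20. q=(9,48) nearest=17 d=16 new=(10,36) → add node 18 parent=17 cost=37
21. q=(12,44) nearest=18 d=8 new=(12,40) → add node 19 parent=18 cost=41
22. q=(20,19) nearest=9 d=6 new=(18,19) → blocked by [18,21]×[16,24], reject

Path: 0 1 12 16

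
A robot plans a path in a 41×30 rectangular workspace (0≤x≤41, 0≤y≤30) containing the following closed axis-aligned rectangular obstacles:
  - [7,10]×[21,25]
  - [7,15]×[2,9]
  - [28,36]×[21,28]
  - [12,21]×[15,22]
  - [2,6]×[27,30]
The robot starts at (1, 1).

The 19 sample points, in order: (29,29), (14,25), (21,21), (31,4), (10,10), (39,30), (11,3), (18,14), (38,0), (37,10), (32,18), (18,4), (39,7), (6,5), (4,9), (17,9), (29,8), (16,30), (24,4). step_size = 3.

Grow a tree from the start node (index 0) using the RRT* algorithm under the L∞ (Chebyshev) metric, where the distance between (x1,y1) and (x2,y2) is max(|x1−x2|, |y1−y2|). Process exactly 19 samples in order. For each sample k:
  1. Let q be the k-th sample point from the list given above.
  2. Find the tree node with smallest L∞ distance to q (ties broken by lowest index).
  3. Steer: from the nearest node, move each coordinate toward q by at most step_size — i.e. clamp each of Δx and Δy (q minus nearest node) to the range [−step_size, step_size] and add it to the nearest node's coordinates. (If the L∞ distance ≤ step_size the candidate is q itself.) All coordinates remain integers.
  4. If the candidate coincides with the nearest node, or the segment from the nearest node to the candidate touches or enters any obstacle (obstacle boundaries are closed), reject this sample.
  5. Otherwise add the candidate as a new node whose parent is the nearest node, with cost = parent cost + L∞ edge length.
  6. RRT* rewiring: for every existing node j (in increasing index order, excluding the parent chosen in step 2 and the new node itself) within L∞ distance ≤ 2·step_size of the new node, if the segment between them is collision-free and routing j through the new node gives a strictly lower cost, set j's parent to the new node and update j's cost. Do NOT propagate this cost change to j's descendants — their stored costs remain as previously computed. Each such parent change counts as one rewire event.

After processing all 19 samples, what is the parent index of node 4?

1. q=(29,29) nearest=0 d=28 new=(4,4) → add node 1 parent=0 cost=3
2. q=(14,25) nearest=1 d=21 new=(7,7) → blocked by [7,15]×[2,9], reject
3. q=(21,21) nearest=1 d=17 new=(7,7) → blocked by [7,15]×[2,9], reject
4. q=(31,4) nearest=1 d=27 new=(7,4) → blocked by [7,15]×[2,9], reject
5. q=(10,10) nearest=1 d=6 new=(7,7) → blocked by [7,15]×[2,9], reject
6. q=(39,30) nearest=1 d=35 new=(7,7) → blocked by [7,15]×[2,9], reject
7. q=(11,3) nearest=1 d=7 new=(7,3) → blocked by [7,15]×[2,9], reject
8. q=(18,14) nearest=1 d=14 new=(7,7) → blocked by [7,15]×[2,9], reject
9. q=(38,0) nearest=1 d=34 new=(7,1) → add node 2 parent=1 cost=6
10. q=(37,10) nearest=2 d=30 new=(10,4) → blocked by [7,15]×[2,9], reject
11. q=(32,18) nearest=2 d=25 new=(10,4) → blocked by [7,15]×[2,9], reject
12. q=(18,4) nearest=2 d=11 new=(10,4) → blocked by [7,15]×[2,9], reject
13. q=(39,7) nearest=2 d=32 new=(10,4) → blocked by [7,15]×[2,9], reject
14. q=(6,5) nearest=1 d=2 new=(6,5) → add node 3 parent=1 cost=5
15. q=(4,9) nearest=3 d=4 new=(4,8) → add node 4 parent=3 cost=8
16. q=(17,9) nearest=2 d=10 new=(10,4) → blocked by [7,15]×[2,9], reject
17. q=(29,8) nearest=2 d=22 new=(10,4) → blocked by [7,15]×[2,9], reject
18. q=(16,30) nearest=4 d=22 new=(7,11) → add node 5 parent=4 cost=11
19. q=(24,4) nearest=2 d=17 new=(10,4) → blocked by [7,15]×[2,9], reject

Parent of node 4: 3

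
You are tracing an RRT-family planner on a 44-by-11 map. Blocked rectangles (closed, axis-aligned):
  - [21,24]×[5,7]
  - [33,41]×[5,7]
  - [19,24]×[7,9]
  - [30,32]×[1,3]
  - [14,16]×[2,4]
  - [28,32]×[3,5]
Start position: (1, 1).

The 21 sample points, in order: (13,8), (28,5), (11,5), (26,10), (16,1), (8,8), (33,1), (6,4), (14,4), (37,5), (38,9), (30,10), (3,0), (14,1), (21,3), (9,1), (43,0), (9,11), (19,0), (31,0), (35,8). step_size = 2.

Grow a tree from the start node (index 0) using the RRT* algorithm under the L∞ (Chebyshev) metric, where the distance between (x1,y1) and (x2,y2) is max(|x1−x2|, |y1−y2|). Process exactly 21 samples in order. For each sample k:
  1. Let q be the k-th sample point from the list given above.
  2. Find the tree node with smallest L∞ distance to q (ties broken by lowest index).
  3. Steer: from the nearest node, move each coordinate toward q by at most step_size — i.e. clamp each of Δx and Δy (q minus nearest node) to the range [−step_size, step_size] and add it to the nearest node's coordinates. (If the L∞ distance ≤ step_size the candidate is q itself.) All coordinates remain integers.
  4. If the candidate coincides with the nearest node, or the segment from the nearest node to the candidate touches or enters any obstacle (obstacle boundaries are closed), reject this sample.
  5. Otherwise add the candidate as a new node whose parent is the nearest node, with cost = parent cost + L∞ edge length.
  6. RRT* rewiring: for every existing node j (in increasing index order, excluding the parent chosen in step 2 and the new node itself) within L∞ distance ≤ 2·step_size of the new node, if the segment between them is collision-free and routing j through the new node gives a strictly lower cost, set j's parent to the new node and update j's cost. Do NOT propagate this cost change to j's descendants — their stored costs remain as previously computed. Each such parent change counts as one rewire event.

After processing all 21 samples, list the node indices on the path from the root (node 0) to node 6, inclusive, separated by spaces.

1. q=(13,8) nearest=0 d=12 new=(3,3) → add node 1 parent=0 cost=2
2. q=(28,5) nearest=1 d=25 new=(5,5) → add node 2 parent=1 cost=4
3. q=(11,5) nearest=2 d=6 new=(7,5) → add node 3 parent=2 cost=6
4. q=(26,10) nearest=3 d=19 new=(9,7) → add node 4 parent=3 cost=8
5. q=(16,1) nearest=4 d=7 new=(11,5) → add node 5 parent=4 cost=10
6. q=(8,8) nearest=4 d=1 new=(8,8) → add node 6 parent=4 cost=9
7. q=(33,1) nearest=5 d=22 new=(13,3) → add node 7 parent=5 cost=12
8. q=(6,4) nearest=2 d=1 new=(6,4) → add node 8 parent=2 cost=5
9. q=(14,4) nearest=7 d=1 new=(14,4) → blocked by [14,16]×[2,4], reject
10. q=(37,5) nearest=7 d=24 new=(15,5) → blocked by [14,16]×[2,4], reject
11. q=(38,9) nearest=7 d=25 new=(15,5) → blocked by [14,16]×[2,4], reject
12. q=(30,10) nearest=7 d=17 new=(15,5) → blocked by [14,16]×[2,4], reject
13. q=(3,0) nearest=0 d=2 new=(3,0) → add node 9 parent=0 cost=2
14. q=(14,1) nearest=7 d=2 new=(14,1) → add node 10 parent=7 cost=14
15. q=(21,3) nearest=10 d=7 new=(16,3) → blocked by [14,16]×[2,4], reject
16. q=(9,1) nearest=8 d=3 new=(8,2) → add node 11 parent=8 cost=7
17. q=(43,0) nearest=10 d=29 new=(16,0) → add node 12 parent=10 cost=16
18. q=(9,11) nearest=6 d=3 new=(9,10) → add node 13 parent=6 cost=11
19. q=(19,0) nearest=12 d=3 new=(18,0) → add node 14 parent=12 cost=18
20. q=(31,0) nearest=14 d=13 new=(20,0) → add node 15 parent=14 cost=20
21. q=(35,8) nearest=15 d=15 new=(22,2) → add node 16 parent=15 cost=22

Path: 0 1 2 3 4 6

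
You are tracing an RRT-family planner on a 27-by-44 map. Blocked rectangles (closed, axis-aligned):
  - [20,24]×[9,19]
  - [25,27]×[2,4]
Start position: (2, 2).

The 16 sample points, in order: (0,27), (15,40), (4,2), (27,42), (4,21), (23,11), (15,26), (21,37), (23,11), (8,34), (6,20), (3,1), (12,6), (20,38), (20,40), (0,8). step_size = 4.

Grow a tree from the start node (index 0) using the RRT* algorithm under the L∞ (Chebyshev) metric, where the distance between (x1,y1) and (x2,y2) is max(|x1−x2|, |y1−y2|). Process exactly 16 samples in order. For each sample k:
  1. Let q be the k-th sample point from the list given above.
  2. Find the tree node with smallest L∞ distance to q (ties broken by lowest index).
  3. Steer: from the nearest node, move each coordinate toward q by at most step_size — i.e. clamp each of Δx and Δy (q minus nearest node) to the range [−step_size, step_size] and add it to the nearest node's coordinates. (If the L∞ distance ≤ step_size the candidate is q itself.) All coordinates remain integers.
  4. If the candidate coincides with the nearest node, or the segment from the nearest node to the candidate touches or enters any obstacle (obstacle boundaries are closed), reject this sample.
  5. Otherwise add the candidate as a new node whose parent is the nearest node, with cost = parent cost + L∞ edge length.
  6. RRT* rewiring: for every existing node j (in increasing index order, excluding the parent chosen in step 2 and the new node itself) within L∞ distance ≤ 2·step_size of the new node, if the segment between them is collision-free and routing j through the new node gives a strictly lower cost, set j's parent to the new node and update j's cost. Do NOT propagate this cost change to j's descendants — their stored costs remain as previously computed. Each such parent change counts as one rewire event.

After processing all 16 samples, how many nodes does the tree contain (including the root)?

Node count: 17

1. q=(0,27) nearest=0 d=25 new=(0,6) → add node 1 parent=0 cost=4
2. q=(15,40) nearest=1 d=34 new=(4,10) → add node 2 parent=1 cost=8
3. q=(4,2) nearest=0 d=2 new=(4,2) → add node 3 parent=0 cost=2
4. q=(27,42) nearest=2 d=32 new=(8,14) → add node 4 parent=2 cost=12
5. q=(4,21) nearest=4 d=7 new=(4,18) → add node 5 parent=4 cost=16
6. q=(23,11) nearest=4 d=15 new=(12,11) → add node 6 parent=4 cost=16
7. q=(15,26) nearest=5 d=11 new=(8,22) → add node 7 parent=5 cost=20
8. q=(21,37) nearest=7 d=15 new=(12,26) → add node 8 parent=7 cost=24
9. q=(23,11) nearest=6 d=11 new=(16,11) → add node 9 parent=6 cost=20
10. q=(8,34) nearest=8 d=8 new=(8,30) → add node 10 parent=8 cost=28
11. q=(6,20) nearest=5 d=2 new=(6,20) → add node 11 parent=5 cost=18
12. q=(3,1) nearest=0 d=1 new=(3,1) → add node 12 parent=0 cost=1
13. q=(12,6) nearest=6 d=5 new=(12,7) → add node 13 parent=6 cost=20
14. q=(20,38) nearest=8 d=12 new=(16,30) → add node 14 parent=8 cost=28
15. q=(20,40) nearest=14 d=10 new=(20,34) → add node 15 parent=14 cost=32
16. q=(0,8) nearest=1 d=2 new=(0,8) → add node 16 parent=1 cost=6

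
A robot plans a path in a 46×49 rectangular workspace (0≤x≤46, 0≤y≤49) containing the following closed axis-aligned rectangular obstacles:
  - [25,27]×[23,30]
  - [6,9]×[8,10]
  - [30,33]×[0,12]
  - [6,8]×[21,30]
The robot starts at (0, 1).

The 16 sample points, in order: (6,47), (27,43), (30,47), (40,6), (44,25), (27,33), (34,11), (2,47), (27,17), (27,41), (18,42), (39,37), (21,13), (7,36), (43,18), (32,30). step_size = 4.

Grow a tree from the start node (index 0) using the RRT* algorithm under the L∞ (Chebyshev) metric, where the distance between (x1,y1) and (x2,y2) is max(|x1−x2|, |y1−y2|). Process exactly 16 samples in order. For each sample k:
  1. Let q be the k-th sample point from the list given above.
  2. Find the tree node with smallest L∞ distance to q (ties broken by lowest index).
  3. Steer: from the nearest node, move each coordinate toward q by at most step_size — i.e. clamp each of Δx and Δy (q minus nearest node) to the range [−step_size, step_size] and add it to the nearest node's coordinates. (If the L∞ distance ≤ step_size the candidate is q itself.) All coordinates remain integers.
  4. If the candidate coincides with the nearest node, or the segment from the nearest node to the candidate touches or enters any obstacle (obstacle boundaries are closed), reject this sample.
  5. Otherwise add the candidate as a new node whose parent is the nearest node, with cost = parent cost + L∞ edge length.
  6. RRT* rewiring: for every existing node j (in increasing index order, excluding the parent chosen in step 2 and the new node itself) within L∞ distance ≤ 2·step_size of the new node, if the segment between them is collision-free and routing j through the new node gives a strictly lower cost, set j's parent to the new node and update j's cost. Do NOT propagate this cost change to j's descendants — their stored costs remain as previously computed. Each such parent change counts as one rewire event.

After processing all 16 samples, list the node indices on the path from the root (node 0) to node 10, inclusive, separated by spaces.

1. q=(6,47) nearest=0 d=46 new=(4,5) → add node 1 parent=0 cost=4
2. q=(27,43) nearest=1 d=38 new=(8,9) → blocked by [6,9]×[8,10], reject
3. q=(30,47) nearest=1 d=42 new=(8,9) → blocked by [6,9]×[8,10], reject
4. q=(40,6) nearest=1 d=36 new=(8,6) → add node 2 parent=1 cost=8
5. q=(44,25) nearest=2 d=36 new=(12,10) → add node 3 parent=2 cost=12
6. q=(27,33) nearest=3 d=23 new=(16,14) → add node 4 parent=3 cost=16
7. q=(34,11) nearest=4 d=18 new=(20,11) → add node 5 parent=4 cost=20
8. q=(2,47) nearest=4 d=33 new=(12,18) → add node 6 parent=4 cost=20
9. q=(27,17) nearest=5 d=7 new=(24,15) → add node 7 parent=5 cost=24
10. q=(27,41) nearest=6 d=23 new=(16,22) → add node 8 parent=6 cost=24
11. q=(18,42) nearest=8 d=20 new=(18,26) → add node 9 parent=8 cost=28
12. q=(39,37) nearest=9 d=21 new=(22,30) → add node 10 parent=9 cost=32
13. q=(21,13) nearest=5 d=2 new=(21,13) → add node 11 parent=5 cost=22
14. q=(7,36) nearest=9 d=11 new=(14,30) → add node 12 parent=9 cost=32
15. q=(43,18) nearest=7 d=19 new=(28,18) → add node 13 parent=7 cost=28
16. q=(32,30) nearest=10 d=10 new=(26,30) → blocked by [25,27]×[23,30], reject

Path: 0 1 2 3 4 6 8 9 10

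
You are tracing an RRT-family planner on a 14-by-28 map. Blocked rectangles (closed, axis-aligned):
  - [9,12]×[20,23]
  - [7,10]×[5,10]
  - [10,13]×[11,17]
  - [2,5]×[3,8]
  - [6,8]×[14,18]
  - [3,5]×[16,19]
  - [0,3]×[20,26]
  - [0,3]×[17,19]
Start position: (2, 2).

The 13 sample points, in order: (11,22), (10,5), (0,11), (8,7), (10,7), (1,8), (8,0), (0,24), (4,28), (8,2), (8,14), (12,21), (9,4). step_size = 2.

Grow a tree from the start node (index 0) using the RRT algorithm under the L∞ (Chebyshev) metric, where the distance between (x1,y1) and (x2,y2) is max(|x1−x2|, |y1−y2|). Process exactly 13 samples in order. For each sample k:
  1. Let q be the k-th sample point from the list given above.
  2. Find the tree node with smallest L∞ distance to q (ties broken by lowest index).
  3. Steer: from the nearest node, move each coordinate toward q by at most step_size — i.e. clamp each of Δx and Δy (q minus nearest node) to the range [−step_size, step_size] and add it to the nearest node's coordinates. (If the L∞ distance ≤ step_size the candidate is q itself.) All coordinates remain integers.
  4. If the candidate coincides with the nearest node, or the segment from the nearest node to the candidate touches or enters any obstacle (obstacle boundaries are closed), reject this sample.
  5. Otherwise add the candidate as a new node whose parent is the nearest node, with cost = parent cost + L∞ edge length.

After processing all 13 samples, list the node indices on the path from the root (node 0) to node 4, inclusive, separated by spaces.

1. q=(11,22) nearest=0 d=20 new=(4,4) → blocked by [2,5]×[3,8], reject
2. q=(10,5) nearest=0 d=8 new=(4,4) → blocked by [2,5]×[3,8], reject
3. q=(0,11) nearest=0 d=9 new=(0,4) → add node 1 parent=0 cost=2
4. q=(8,7) nearest=0 d=6 new=(4,4) → blocked by [2,5]×[3,8], reject
5. q=(10,7) nearest=0 d=8 new=(4,4) → blocked by [2,5]×[3,8], reject
6. q=(1,8) nearest=1 d=4 new=(1,6) → add node 2 parent=1 cost=4
7. q=(8,0) nearest=0 d=6 new=(4,0) → add node 3 parent=0 cost=2
8. q=(0,24) nearest=2 d=18 new=(0,8) → add node 4 parent=2 cost=6
9. q=(4,28) nearest=4 d=20 new=(2,10) → add node 5 parent=4 cost=8
10. q=(8,2) nearest=3 d=4 new=(6,2) → add node 6 parent=3 cost=4
11. q=(8,14) nearest=5 d=6 new=(4,12) → add node 7 parent=5 cost=10
12. q=(12,21) nearest=7 d=9 new=(6,14) → blocked by [6,8]×[14,18], reject
13. q=(9,4) nearest=6 d=3 new=(8,4) → add node 8 parent=6 cost=6

Path: 0 1 2 4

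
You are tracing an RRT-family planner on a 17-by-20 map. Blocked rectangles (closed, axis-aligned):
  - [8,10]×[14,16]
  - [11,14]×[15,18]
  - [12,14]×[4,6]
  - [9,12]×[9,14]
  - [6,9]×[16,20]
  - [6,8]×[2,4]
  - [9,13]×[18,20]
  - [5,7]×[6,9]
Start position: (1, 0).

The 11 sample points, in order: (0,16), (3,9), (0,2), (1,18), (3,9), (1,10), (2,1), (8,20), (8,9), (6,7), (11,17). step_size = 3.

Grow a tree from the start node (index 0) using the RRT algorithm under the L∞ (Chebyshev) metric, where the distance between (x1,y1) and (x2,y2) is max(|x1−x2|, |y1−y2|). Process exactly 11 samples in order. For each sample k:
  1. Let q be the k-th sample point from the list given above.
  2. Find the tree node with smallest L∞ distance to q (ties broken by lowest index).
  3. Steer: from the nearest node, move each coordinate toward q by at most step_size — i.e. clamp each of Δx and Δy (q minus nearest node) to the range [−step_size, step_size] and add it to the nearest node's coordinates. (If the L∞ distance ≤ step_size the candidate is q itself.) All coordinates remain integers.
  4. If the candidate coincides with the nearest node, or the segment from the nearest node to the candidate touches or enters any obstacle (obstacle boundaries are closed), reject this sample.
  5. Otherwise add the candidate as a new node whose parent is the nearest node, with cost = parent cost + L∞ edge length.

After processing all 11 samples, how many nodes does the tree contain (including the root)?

1. q=(0,16) nearest=0 d=16 new=(0,3) → add node 1 parent=0 cost=3
2. q=(3,9) nearest=1 d=6 new=(3,6) → add node 2 parent=1 cost=6
3. q=(0,2) nearest=1 d=1 new=(0,2) → add node 3 parent=1 cost=4
4. q=(1,18) nearest=2 d=12 new=(1,9) → add node 4 parent=2 cost=9
5. q=(3,9) nearest=4 d=2 new=(3,9) → add node 5 parent=4 cost=11
6. q=(1,10) nearest=4 d=1 new=(1,10) → add node 6 parent=4 cost=10
7. q=(2,1) nearest=0 d=1 new=(2,1) → add node 7 parent=0 cost=1
8. q=(8,20) nearest=6 d=10 new=(4,13) → add node 8 parent=6 cost=13
9. q=(8,9) nearest=8 d=4 new=(7,10) → add node 9 parent=8 cost=16
10. q=(6,7) nearest=2 d=3 new=(6,7) → blocked by [5,7]×[6,9], reject
11. q=(11,17) nearest=8 d=7 new=(7,16) → blocked by [6,9]×[16,20], reject

Node count: 10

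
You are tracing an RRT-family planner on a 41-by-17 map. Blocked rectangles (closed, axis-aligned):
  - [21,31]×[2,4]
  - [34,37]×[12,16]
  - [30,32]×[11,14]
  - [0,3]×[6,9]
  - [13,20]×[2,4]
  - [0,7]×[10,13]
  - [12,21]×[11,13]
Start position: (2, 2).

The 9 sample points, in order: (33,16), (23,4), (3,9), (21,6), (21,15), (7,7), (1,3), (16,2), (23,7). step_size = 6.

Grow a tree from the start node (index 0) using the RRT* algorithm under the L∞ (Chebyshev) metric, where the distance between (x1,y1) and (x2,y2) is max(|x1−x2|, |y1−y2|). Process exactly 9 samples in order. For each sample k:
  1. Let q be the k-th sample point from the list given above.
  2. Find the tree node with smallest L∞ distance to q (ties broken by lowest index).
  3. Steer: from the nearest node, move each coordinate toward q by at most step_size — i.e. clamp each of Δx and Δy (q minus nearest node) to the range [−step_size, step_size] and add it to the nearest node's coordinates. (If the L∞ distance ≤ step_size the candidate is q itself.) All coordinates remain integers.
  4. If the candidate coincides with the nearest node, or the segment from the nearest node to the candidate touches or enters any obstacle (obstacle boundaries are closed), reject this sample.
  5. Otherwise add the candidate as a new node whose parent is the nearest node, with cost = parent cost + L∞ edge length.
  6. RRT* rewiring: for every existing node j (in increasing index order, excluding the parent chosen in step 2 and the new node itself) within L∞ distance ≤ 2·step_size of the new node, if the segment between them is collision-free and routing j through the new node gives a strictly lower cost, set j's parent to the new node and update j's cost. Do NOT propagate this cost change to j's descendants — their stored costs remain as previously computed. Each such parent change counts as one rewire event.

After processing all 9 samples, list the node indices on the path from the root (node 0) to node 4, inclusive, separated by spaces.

Path: 0 4

1. q=(33,16) nearest=0 d=31 new=(8,8) → add node 1 parent=0 cost=6
2. q=(23,4) nearest=1 d=15 new=(14,4) → blocked by [13,20]×[2,4], reject
3. q=(3,9) nearest=1 d=5 new=(3,9) → blocked by [0,3]×[6,9], reject
4. q=(21,6) nearest=1 d=13 new=(14,6) → add node 2 parent=1 cost=12
5. q=(21,15) nearest=2 d=9 new=(20,12) → blocked by [12,21]×[11,13], reject
6. q=(7,7) nearest=1 d=1 new=(7,7) → add node 3 parent=1 cost=7
7. q=(1,3) nearest=0 d=1 new=(1,3) → add node 4 parent=0 cost=1
8. q=(16,2) nearest=2 d=4 new=(16,2) → blocked by [13,20]×[2,4], reject
9. q=(23,7) nearest=2 d=9 new=(20,7) → add node 5 parent=2 cost=18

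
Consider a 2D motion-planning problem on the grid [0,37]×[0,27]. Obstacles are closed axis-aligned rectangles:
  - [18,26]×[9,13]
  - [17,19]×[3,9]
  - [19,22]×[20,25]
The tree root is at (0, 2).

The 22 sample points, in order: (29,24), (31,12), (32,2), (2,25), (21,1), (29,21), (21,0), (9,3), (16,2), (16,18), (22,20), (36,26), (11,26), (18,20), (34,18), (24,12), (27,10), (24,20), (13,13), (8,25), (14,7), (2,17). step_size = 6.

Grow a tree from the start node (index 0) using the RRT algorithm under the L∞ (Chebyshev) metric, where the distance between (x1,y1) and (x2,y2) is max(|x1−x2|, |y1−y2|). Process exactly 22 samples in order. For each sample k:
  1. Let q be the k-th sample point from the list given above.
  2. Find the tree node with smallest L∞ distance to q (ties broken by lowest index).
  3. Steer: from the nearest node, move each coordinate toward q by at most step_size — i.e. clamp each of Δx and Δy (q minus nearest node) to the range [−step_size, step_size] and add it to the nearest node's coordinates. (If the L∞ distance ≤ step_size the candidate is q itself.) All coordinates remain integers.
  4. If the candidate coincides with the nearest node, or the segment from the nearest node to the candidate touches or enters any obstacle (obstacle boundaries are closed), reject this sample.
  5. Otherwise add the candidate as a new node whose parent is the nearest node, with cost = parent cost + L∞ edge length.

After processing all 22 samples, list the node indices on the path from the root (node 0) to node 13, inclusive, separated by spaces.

Path: 0 1 2 13

1. q=(29,24) nearest=0 d=29 new=(6,8) → add node 1 parent=0 cost=6
2. q=(31,12) nearest=1 d=25 new=(12,12) → add node 2 parent=1 cost=12
3. q=(32,2) nearest=2 d=20 new=(18,6) → blocked by [17,19]×[3,9], reject
4. q=(2,25) nearest=2 d=13 new=(6,18) → add node 3 parent=2 cost=18
5. q=(21,1) nearest=2 d=11 new=(18,6) → blocked by [17,19]×[3,9], reject
6. q=(29,21) nearest=2 d=17 new=(18,18) → add node 4 parent=2 cost=18
7. q=(21,0) nearest=2 d=12 new=(18,6) → blocked by [17,19]×[3,9], reject
8. q=(9,3) nearest=1 d=5 new=(9,3) → add node 5 parent=1 cost=11
9. q=(16,2) nearest=5 d=7 new=(15,2) → add node 6 parent=5 cost=17
10. q=(16,18) nearest=4 d=2 new=(16,18) → add node 7 parent=4 cost=20
11. q=(22,20) nearest=4 d=4 new=(22,20) → blocked by [19,22]×[20,25], reject
12. q=(36,26) nearest=4 d=18 new=(24,24) → blocked by [19,22]×[20,25], reject
13. q=(11,26) nearest=3 d=8 new=(11,24) → add node 8 parent=3 cost=24
14. q=(18,20) nearest=4 d=2 new=(18,20) → add node 9 parent=4 cost=20
15. q=(34,18) nearest=4 d=16 new=(24,18) → add node 10 parent=4 cost=24
16. q=(24,12) nearest=4 d=6 new=(24,12) → blocked by [18,26]×[9,13], reject
17. q=(27,10) nearest=10 d=8 new=(27,12) → add node 11 parent=10 cost=30
18. q=(24,20) nearest=10 d=2 new=(24,20) → add node 12 parent=10 cost=26
19. q=(13,13) nearest=2 d=1 new=(13,13) → add node 13 parent=2 cost=13
20. q=(8,25) nearest=8 d=3 new=(8,25) → add node 14 parent=8 cost=27
21. q=(14,7) nearest=2 d=5 new=(14,7) → add node 15 parent=2 cost=17
22. q=(2,17) nearest=3 d=4 new=(2,17) → add node 16 parent=3 cost=22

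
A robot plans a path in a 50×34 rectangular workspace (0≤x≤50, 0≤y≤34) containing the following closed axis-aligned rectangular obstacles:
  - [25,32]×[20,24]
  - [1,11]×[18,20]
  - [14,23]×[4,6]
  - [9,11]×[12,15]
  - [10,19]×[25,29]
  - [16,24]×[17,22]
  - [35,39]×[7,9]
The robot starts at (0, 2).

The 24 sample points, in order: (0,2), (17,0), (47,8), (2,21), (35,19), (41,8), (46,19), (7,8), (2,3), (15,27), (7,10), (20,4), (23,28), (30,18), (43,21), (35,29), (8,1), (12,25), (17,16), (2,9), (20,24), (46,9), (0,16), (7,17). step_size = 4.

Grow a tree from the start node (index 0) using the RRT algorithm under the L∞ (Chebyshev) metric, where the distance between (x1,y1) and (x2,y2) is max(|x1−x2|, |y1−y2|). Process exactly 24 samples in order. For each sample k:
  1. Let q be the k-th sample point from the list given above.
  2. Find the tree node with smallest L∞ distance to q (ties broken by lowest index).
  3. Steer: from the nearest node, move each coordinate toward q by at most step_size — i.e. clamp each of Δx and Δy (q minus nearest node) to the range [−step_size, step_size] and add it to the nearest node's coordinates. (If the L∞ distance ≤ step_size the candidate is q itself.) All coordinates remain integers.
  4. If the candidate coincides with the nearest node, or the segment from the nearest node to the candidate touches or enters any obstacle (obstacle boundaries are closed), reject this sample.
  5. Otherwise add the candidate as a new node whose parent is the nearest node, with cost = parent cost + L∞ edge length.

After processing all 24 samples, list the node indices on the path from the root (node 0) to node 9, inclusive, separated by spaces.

1. q=(0,2) nearest=0 d=0 → coincident, reject
2. q=(17,0) nearest=0 d=17 new=(4,0) → add node 1 parent=0 cost=4
3. q=(47,8) nearest=1 d=43 new=(8,4) → add node 2 parent=1 cost=8
4. q=(2,21) nearest=2 d=17 new=(4,8) → add node 3 parent=2 cost=12
5. q=(35,19) nearest=2 d=27 new=(12,8) → add node 4 parent=2 cost=12
6. q=(41,8) nearest=4 d=29 new=(16,8) → add node 5 parent=4 cost=16
7. q=(46,19) nearest=5 d=30 new=(20,12) → add node 6 parent=5 cost=20
8. q=(7,8) nearest=3 d=3 new=(7,8) → add node 7 parent=3 cost=15
9. q=(2,3) nearest=0 d=2 new=(2,3) → add node 8 parent=0 cost=2
10. q=(15,27) nearest=6 d=15 new=(16,16) → add node 9 parent=6 cost=24
11. q=(7,10) nearest=7 d=2 new=(7,10) → add node 10 parent=7 cost=17
12. q=(20,4) nearest=5 d=4 new=(20,4) → blocked by [14,23]×[4,6], reject
13. q=(23,28) nearest=9 d=12 new=(20,20) → blocked by [16,24]×[17,22], reject
14. q=(30,18) nearest=6 d=10 new=(24,16) → add node 11 parent=6 cost=24
15. q=(43,21) nearest=11 d=19 new=(28,20) → blocked by [25,32]×[20,24], reject
16. q=(35,29) nearest=11 d=13 new=(28,20) → blocked by [25,32]×[20,24], reject
17. q=(8,1) nearest=2 d=3 new=(8,1) → add node 12 parent=2 cost=11
18. q=(12,25) nearest=9 d=9 new=(12,20) → add node 13 parent=9 cost=28
19. q=(17,16) nearest=9 d=1 new=(17,16) → add node 14 parent=9 cost=25
20. q=(2,9) nearest=3 d=2 new=(2,9) → add node 15 parent=3 cost=14
21. q=(20,24) nearest=9 d=8 new=(20,20) → blocked by [16,24]×[17,22], reject
22. q=(46,9) nearest=11 d=22 new=(28,12) → add node 16 parent=11 cost=28
23. q=(0,16) nearest=10 d=7 new=(3,14) → add node 17 parent=10 cost=21
24. q=(7,17) nearest=17 d=4 new=(7,17) → add node 18 parent=17 cost=25

Path: 0 1 2 4 5 6 9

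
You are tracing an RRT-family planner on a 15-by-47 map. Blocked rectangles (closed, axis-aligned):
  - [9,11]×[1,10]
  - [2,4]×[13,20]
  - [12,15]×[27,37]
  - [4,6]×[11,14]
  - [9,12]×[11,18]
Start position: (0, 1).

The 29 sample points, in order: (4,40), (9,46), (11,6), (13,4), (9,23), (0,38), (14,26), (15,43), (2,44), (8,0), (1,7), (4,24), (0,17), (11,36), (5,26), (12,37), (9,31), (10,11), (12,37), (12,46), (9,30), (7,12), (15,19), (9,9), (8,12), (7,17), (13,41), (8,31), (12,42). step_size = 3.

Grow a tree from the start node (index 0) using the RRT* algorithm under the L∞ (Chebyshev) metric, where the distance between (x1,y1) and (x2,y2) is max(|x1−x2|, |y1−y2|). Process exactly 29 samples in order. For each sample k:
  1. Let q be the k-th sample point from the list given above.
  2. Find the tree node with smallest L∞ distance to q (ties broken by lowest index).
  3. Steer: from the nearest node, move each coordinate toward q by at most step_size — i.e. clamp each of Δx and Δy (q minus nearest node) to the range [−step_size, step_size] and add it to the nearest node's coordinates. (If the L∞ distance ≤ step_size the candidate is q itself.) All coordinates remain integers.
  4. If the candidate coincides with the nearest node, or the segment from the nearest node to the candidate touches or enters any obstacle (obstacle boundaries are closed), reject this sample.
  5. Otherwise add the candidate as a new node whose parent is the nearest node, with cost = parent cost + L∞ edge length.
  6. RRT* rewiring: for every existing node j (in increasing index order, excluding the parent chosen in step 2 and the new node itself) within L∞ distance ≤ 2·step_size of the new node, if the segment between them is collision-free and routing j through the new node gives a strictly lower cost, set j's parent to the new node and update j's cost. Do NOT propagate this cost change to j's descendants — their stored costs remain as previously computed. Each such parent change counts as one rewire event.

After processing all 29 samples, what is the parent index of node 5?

1. q=(4,40) nearest=0 d=39 new=(3,4) → add node 1 parent=0 cost=3
2. q=(9,46) nearest=1 d=42 new=(6,7) → add node 2 parent=1 cost=6
3. q=(11,6) nearest=2 d=5 new=(9,6) → blocked by [9,11]×[1,10], reject
4. q=(13,4) nearest=2 d=7 new=(9,4) → blocked by [9,11]×[1,10], reject
5. q=(9,23) nearest=2 d=16 new=(9,10) → blocked by [9,11]×[1,10], reject
6. q=(0,38) nearest=2 d=31 new=(3,10) → add node 3 parent=2 cost=9
7. q=(14,26) nearest=3 d=16 new=(6,13) → blocked by [4,6]×[11,14], reject
8. q=(15,43) nearest=3 d=33 new=(6,13) → blocked by [4,6]×[11,14], reject
9. q=(2,44) nearest=3 d=34 new=(2,13) → blocked by [2,4]×[13,20], reject
10. q=(8,0) nearest=1 d=5 new=(6,1) → add node 4 parent=1 cost=6
11. q=(1,7) nearest=1 d=3 new=(1,7) → add node 5 parent=1 cost=6
12. q=(4,24) nearest=3 d=14 new=(4,13) → blocked by [2,4]×[13,20], reject
13. q=(0,17) nearest=3 d=7 new=(0,13) → add node 6 parent=3 cost=12
14. q=(11,36) nearest=6 d=23 new=(3,16) → blocked by [2,4]×[13,20], reject
15. q=(5,26) nearest=6 d=13 new=(3,16) → blocked by [2,4]×[13,20], reject
16. q=(12,37) nearest=6 d=24 new=(3,16) → blocked by [2,4]×[13,20], reject
17. q=(9,31) nearest=6 d=18 new=(3,16) → blocked by [2,4]×[13,20], reject
18. q=(10,11) nearest=2 d=4 new=(9,10) → blocked by [9,11]×[1,10], reject
19. q=(12,37) nearest=6 d=24 new=(3,16) → blocked by [2,4]×[13,20], reject
20. q=(12,46) nearest=6 d=33 new=(3,16) → blocked by [2,4]×[13,20], reject
21. q=(9,30) nearest=6 d=17 new=(3,16) → blocked by [2,4]×[13,20], reject
22. q=(7,12) nearest=3 d=4 new=(6,12) → blocked by [4,6]×[11,14], reject
23. q=(15,19) nearest=2 d=12 new=(9,10) → blocked by [9,11]×[1,10], reject
24. q=(9,9) nearest=2 d=3 new=(9,9) → blocked by [9,11]×[1,10], reject
25. q=(8,12) nearest=2 d=5 new=(8,10) → add node 7 parent=2 cost=9
26. q=(7,17) nearest=3 d=7 new=(6,13) → blocked by [4,6]×[11,14], reject
27. q=(13,41) nearest=6 d=28 new=(3,16) → blocked by [2,4]×[13,20], reject
28. q=(8,31) nearest=6 d=18 new=(3,16) → blocked by [2,4]×[13,20], reject
29. q=(12,42) nearest=6 d=29 new=(3,16) → blocked by [2,4]×[13,20], reject

Parent of node 5: 1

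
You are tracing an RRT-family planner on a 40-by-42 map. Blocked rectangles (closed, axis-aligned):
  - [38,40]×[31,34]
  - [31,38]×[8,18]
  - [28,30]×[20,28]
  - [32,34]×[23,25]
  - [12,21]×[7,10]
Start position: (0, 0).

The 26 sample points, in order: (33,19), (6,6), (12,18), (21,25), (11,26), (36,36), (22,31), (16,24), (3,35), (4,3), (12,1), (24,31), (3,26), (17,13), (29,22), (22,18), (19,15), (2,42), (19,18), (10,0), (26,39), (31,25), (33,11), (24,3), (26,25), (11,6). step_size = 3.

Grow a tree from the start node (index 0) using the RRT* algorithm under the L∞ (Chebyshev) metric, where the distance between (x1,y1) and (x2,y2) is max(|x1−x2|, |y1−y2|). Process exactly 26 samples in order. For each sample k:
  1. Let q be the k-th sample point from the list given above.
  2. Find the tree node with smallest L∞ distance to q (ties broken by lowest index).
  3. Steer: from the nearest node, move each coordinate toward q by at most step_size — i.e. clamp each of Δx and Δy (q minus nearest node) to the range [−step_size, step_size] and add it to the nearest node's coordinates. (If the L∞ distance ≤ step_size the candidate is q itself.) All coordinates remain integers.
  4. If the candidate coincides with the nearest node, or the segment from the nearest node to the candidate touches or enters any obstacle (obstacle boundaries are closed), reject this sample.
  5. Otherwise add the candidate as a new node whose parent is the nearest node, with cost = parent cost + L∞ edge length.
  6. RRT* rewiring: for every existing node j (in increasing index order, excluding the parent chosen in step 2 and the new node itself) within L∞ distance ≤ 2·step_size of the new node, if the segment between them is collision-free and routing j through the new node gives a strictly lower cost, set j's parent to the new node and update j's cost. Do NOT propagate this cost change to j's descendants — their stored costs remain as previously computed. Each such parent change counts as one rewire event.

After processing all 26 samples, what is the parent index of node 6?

Parent of node 6: 4

1. q=(33,19) nearest=0 d=33 new=(3,3) → add node 1 parent=0 cost=3
2. q=(6,6) nearest=1 d=3 new=(6,6) → add node 2 parent=1 cost=6
3. q=(12,18) nearest=2 d=12 new=(9,9) → add node 3 parent=2 cost=9
4. q=(21,25) nearest=3 d=16 new=(12,12) → add node 4 parent=3 cost=12
5. q=(11,26) nearest=4 d=14 new=(11,15) → add node 5 parent=4 cost=15
6. q=(36,36) nearest=4 d=24 new=(15,15) → add node 6 parent=4 cost=15
7. q=(22,31) nearest=5 d=16 new=(14,18) → add node 7 parent=5 cost=18
8. q=(16,24) nearest=7 d=6 new=(16,21) → add node 8 parent=7 cost=21
9. q=(3,35) nearest=8 d=14 new=(13,24) → add node 9 parent=8 cost=24
10. q=(4,3) nearest=1 d=1 new=(4,3) → add node 10 parent=1 cost=4
11. q=(12,1) nearest=2 d=6 new=(9,3) → add node 11 parent=2 cost=9
12. q=(24,31) nearest=8 d=10 new=(19,24) → add node 12 parent=8 cost=24
13. q=(3,26) nearest=9 d=10 new=(10,26) → add node 13 parent=9 cost=27
14. q=(17,13) nearest=6 d=2 new=(17,13) → add node 14 parent=6 cost=17
15. q=(29,22) nearest=12 d=10 new=(22,22) → add node 15 parent=12 cost=27
16. q=(22,18) nearest=15 d=4 new=(22,19) → add node 16 parent=15 cost=30
17. q=(19,15) nearest=14 d=2 new=(19,15) → add node 17 parent=14 cost=19; rewire 16→17 (23<30)
18. q=(2,42) nearest=13 d=16 new=(7,29) → add node 18 parent=13 cost=30
19. q=(19,18) nearest=8 d=3 new=(19,18) → add node 19 parent=8 cost=24
20. q=(10,0) nearest=11 d=3 new=(10,0) → add node 20 parent=11 cost=12
21. q=(26,39) nearest=9 d=15 new=(16,27) → add node 21 parent=9 cost=27
22. q=(31,25) nearest=15 d=9 new=(25,25) → add node 22 parent=15 cost=30
23. q=(33,11) nearest=15 d=11 new=(25,19) → add node 23 parent=15 cost=30
24. q=(24,3) nearest=14 d=10 new=(20,10) → blocked by [12,21]×[7,10], reject
25. q=(26,25) nearest=22 d=1 new=(26,25) → add node 24 parent=22 cost=31
26. q=(11,6) nearest=3 d=3 new=(11,6) → add node 25 parent=3 cost=12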